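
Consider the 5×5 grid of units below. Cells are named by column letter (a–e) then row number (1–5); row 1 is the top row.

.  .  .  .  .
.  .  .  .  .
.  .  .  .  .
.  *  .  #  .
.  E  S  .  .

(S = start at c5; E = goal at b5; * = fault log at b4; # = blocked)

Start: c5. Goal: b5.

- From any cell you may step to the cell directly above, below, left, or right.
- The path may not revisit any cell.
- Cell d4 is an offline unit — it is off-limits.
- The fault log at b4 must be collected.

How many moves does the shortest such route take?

3

Any route passes through b4 somewhere between c5 and b5. Summing Manhattan distances along the two legs (c5 → b4 → b5) gives a lower bound of 2 + 1 = 3 moves.
A route of 3 moves achieves this: c5 → c4 → b4 → b5.
Since 3 matches the lower bound, it is optimal.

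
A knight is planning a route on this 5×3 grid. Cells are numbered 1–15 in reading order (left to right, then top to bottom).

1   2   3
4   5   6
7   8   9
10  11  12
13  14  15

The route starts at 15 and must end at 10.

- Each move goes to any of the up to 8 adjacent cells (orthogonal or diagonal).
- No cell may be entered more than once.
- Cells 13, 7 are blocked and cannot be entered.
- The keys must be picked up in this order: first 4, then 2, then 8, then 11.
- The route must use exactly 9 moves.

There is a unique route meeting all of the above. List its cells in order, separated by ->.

The waypoints must appear in the order 4, 2, 8, 11, with no cell reused.
Route from 15: 2× up (reaching 9), up-left to 5, left to 4, up-right to 2, down-right to 6, down-left to 8, down to 11, left to 10 — 9 moves in all.
Check: order respected (4 at step 4, 2 at step 5, 8 at step 7, 11 at step 8); 9 moves as required.

15 -> 12 -> 9 -> 5 -> 4 -> 2 -> 6 -> 8 -> 11 -> 10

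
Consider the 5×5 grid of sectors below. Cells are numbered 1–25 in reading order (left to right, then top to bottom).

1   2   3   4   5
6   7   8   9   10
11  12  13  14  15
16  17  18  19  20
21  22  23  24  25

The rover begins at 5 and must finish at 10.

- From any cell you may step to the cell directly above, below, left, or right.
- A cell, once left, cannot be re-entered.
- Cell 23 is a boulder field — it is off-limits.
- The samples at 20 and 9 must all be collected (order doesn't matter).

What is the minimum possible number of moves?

7

Any route passes through 20 and 9 in some order between 5 and 10. Summing Manhattan distances along each leg and taking the cheapest ordering (5 → 9 → 20 → 10) gives a lower bound of 2 + 3 + 2 = 7 moves.
A route of 7 moves achieves this: 5 → 4 → 9 → 14 → 19 → 20 → 15 → 10.
Since 7 matches the lower bound, it is optimal.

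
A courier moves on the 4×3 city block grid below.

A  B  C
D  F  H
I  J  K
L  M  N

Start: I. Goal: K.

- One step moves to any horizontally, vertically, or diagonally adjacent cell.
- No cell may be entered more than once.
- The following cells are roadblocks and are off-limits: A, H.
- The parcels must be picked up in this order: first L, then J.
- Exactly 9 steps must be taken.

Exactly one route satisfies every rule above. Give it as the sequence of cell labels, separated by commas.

I, L, M, N, J, D, B, C, F, K

The waypoints must appear in the order L, J, with no cell reused.
Route from I: down 1 to L, right 2 to N, up-left 2 to D, up-right 1 to B, right 1 to C, down-left 1 to F, down-right 1 to K — 9 moves in all.
Check: order respected (L at step 1, J at step 4); 9 moves as required.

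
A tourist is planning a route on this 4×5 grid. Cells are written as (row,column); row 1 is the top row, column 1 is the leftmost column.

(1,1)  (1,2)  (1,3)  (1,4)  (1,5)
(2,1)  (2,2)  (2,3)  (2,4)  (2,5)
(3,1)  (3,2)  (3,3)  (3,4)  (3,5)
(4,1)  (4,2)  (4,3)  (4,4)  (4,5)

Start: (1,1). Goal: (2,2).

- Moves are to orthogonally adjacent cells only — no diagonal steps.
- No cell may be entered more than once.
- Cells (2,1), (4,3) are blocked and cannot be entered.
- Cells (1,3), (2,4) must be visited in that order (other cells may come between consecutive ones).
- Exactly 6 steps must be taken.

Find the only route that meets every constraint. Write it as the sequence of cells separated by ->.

The waypoints must appear in the order (1,3), (2,4), with no cell reused.
Route from (1,1): right 3 to (1,4), down 1 to (2,4), left 2 to (2,2) — 6 moves in all.
Check: order respected ((1,3) at step 2, (2,4) at step 4); 6 moves as required.

(1,1) -> (1,2) -> (1,3) -> (1,4) -> (2,4) -> (2,3) -> (2,2)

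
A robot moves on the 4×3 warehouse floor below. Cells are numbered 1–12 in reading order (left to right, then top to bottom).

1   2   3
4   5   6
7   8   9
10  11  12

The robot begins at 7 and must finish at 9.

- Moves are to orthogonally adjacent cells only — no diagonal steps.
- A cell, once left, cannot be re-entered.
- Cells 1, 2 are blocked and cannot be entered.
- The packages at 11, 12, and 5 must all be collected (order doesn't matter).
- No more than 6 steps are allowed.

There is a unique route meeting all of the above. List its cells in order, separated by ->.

7 -> 4 -> 5 -> 8 -> 11 -> 12 -> 9

The 6-move cap with required stops at 11, 12, 5 leaves no slack for detours.
Route from 7: up to 4, right to 5, 2× down (reaching 11), right to 12, up to 9 — 6 moves in all.
Check: all required cells visited; 6 ≤ 6 moves.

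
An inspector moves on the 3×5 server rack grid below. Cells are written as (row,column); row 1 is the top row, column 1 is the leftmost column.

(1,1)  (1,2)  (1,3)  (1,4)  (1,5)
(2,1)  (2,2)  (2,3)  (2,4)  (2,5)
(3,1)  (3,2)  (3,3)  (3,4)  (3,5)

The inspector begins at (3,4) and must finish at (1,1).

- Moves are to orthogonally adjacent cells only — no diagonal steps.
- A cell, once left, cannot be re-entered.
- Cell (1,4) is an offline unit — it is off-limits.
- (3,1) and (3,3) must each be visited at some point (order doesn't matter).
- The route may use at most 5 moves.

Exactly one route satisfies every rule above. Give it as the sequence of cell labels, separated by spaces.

Any route must reach (3,1) and (3,3) and still end at (1,1) within 5 moves, so the order of the required stops is forced.
Route from (3,4): 3× left (reaching (3,1)), 2× up (reaching (1,1)) — 5 moves in all.
Check: all required cells visited; 5 ≤ 5 moves.

(3,4) (3,3) (3,2) (3,1) (2,1) (1,1)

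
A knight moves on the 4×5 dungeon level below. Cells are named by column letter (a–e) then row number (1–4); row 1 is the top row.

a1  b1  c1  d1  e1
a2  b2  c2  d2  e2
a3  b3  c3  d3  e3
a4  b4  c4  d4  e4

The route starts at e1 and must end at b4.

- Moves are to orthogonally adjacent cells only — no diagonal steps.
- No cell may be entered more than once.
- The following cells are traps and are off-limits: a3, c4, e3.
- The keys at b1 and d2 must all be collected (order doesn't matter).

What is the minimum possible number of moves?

8

Any route passes through b1 and d2 in some order between e1 and b4. Summing Manhattan distances along each leg and taking the cheapest ordering (e1 → d2 → b1 → b4) gives a lower bound of 2 + 3 + 3 = 8 moves.
A route of 8 moves achieves this: e1 → e2 → d2 → d1 → c1 → b1 → b2 → b3 → b4.
Since 8 matches the lower bound, it is optimal.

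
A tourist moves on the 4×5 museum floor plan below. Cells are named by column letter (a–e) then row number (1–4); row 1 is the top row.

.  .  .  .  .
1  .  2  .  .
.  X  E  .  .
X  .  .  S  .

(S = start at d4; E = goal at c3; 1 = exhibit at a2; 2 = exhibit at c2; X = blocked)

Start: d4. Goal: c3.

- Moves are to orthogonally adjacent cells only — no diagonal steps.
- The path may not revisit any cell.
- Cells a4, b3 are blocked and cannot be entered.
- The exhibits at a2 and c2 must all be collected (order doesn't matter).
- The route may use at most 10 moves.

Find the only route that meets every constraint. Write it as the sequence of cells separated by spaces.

d4 d3 d2 d1 c1 b1 a1 a2 b2 c2 c3

Any route must reach a2 and c2 and still end at c3 within 10 moves, so the order of the required stops is forced.
Route from d4: 3× up (reaching d1), 3× left (reaching a1), down to a2, 2× right (reaching c2), down to c3 — 10 moves in all.
Check: all required cells visited; 10 ≤ 10 moves.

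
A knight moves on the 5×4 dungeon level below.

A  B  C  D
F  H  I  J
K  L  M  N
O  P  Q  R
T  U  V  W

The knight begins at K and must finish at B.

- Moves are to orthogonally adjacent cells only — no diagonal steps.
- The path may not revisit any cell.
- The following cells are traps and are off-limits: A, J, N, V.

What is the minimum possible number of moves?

The Manhattan distance from K to B is |3−1| + |1−2| = 3, so at least 3 moves are needed.
A route of 3 moves achieves this: K → F → H → B.
Since 3 matches the lower bound, it is optimal.

3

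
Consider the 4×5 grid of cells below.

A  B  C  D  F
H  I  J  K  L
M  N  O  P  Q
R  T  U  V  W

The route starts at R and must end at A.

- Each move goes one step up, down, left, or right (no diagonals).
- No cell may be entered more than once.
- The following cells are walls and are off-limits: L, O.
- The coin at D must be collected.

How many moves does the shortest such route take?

9

Any route passes through D somewhere between R and A. Summing Manhattan distances along the two legs (R → D → A) gives a lower bound of 6 + 3 = 9 moves.
A route of 9 moves achieves this: R → M → H → I → J → K → D → C → B → A.
Since 9 matches the lower bound, it is optimal.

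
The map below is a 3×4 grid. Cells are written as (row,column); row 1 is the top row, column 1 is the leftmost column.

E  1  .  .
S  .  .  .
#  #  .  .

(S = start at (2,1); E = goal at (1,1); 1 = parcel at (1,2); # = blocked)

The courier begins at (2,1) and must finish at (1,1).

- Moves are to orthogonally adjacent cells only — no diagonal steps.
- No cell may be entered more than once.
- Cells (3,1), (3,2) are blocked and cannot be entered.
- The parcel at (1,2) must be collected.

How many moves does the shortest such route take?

Any route passes through (1,2) somewhere between (2,1) and (1,1). Summing Manhattan distances along the two legs ((2,1) → (1,2) → (1,1)) gives a lower bound of 2 + 1 = 3 moves.
A route of 3 moves achieves this: (2,1) → (2,2) → (1,2) → (1,1).
Since 3 matches the lower bound, it is optimal.

3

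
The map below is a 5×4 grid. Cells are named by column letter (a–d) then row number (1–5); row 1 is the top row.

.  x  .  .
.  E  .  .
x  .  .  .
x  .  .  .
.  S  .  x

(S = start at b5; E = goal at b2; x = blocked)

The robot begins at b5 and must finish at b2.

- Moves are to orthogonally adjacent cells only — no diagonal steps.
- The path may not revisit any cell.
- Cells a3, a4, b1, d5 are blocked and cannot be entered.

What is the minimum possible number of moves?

3

The Manhattan distance from b5 to b2 is |5−2| + |2−2| = 3, so at least 3 moves are needed.
A route of 3 moves achieves this: b5 → b4 → b3 → b2.
Since 3 matches the lower bound, it is optimal.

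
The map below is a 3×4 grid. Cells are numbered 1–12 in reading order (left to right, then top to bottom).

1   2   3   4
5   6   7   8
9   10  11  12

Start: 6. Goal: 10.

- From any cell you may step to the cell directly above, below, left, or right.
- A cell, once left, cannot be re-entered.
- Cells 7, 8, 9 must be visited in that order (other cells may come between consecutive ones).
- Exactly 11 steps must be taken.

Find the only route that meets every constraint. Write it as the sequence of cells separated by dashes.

The waypoints must appear in the order 7, 8, 9, with no cell reused.
Route from 6: right 1 to 7, down 1 to 11, right 1 to 12, up 2 to 4, left 3 to 1, down 2 to 9, right 1 to 10 — 11 moves in all.
Check: order respected (7 at step 1, 8 at step 4, 9 at step 10); 11 moves as required.

6 - 7 - 11 - 12 - 8 - 4 - 3 - 2 - 1 - 5 - 9 - 10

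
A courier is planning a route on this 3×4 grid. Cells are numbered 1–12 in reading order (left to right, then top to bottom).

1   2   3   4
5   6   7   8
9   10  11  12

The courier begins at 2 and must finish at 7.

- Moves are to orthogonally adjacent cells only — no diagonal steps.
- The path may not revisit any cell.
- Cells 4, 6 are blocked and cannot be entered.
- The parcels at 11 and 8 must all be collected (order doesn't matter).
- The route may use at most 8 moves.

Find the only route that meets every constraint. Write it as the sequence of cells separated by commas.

2, 1, 5, 9, 10, 11, 12, 8, 7

The budget equals the shortest possible length, so every move has to be on a shortest route through the required cells.
Route from 2: left to 1, 2× down (reaching 9), 3× right (reaching 12), up to 8, left to 7 — 8 moves in all.
Check: all required cells visited; 8 ≤ 8 moves.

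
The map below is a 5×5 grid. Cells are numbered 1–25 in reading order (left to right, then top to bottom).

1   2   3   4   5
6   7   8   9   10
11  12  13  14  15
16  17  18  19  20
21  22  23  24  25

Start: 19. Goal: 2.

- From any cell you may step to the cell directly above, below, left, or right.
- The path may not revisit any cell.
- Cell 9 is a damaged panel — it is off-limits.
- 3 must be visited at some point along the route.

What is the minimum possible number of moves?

Any route passes through 3 somewhere between 19 and 2. Summing Manhattan distances along the two legs (19 → 3 → 2) gives a lower bound of 4 + 1 = 5 moves.
A route of 5 moves achieves this: 19 → 14 → 13 → 8 → 3 → 2.
Since 5 matches the lower bound, it is optimal.

5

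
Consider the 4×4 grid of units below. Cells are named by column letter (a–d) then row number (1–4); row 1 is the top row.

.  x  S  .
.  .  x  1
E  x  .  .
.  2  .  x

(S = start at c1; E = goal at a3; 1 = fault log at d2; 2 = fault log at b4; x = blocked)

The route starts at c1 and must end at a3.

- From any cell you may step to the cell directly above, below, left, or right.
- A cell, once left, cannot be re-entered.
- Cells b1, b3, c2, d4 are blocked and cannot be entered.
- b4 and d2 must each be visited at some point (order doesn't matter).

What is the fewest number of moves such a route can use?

Any route passes through b4 and d2 in some order between c1 and a3. Summing Manhattan distances along each leg and taking the cheapest ordering (c1 → d2 → b4 → a3) gives a lower bound of 2 + 4 + 2 = 8 moves.
A route of 8 moves achieves this: c1 → d1 → d2 → d3 → c3 → c4 → b4 → a4 → a3.
Since 8 matches the lower bound, it is optimal.

8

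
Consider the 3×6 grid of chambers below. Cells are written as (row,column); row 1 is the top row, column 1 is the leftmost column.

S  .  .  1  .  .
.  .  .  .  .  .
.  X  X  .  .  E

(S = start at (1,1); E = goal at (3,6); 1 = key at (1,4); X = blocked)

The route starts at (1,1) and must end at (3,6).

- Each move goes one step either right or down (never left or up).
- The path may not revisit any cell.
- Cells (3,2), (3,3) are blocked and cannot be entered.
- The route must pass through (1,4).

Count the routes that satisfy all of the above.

6

A right/down-only route from (1,1) to (3,6) makes exactly 2 down-moves and 5 right-moves in some order.
With no other constraints that would be C(7,2) = 21 routes.
Split at (1,4) and multiply the segment counts (each segment already excludes blocked cells): (1,1)→(1,4): 1; (1,4)→(3,6): 6; product = 6.
That gives 6 routes.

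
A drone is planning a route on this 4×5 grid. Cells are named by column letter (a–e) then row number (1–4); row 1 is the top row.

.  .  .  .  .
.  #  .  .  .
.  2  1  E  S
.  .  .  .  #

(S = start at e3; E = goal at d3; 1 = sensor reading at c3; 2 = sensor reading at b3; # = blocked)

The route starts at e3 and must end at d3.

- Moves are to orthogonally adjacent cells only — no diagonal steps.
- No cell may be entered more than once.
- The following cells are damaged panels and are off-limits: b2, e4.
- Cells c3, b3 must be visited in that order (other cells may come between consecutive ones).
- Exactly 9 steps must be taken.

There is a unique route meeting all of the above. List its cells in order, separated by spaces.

The waypoints must appear in the order c3, b3, with no cell reused.
Route from e3: up 1 to e2, left 2 to c2, down 1 to c3, left 1 to b3, down 1 to b4, right 2 to d4, up 1 to d3 — 9 moves in all.
Check: order respected (1 at step 4, 2 at step 5); 9 moves as required.

e3 e2 d2 c2 c3 b3 b4 c4 d4 d3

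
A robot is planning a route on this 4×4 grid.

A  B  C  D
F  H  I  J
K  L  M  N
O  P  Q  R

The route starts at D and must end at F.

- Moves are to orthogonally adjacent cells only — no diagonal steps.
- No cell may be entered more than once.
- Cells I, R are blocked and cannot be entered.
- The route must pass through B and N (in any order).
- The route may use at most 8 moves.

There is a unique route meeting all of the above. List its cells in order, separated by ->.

D -> J -> N -> M -> L -> H -> B -> A -> F

The budget equals the shortest possible length, so every move has to be on a shortest route through the required cells.
Route from D: down 2 to N, left 2 to L, up 2 to B, left 1 to A, down 1 to F — 8 moves in all.
Check: all required cells visited; 8 ≤ 8 moves.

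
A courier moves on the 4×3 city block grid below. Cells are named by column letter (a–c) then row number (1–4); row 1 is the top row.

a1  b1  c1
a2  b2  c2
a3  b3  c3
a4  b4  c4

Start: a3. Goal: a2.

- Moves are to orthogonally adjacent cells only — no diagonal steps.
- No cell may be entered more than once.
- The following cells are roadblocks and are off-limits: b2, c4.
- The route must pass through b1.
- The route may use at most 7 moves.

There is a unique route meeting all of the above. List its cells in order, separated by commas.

a3, b3, c3, c2, c1, b1, a1, a2

Any route must reach b1 and still end at a2 within 7 moves, so the order of the required stops is forced.
Route from a3: 2× right (reaching c3), 2× up (reaching c1), 2× left (reaching a1), down to a2 — 7 moves in all.
Check: all required cells visited; 7 ≤ 7 moves.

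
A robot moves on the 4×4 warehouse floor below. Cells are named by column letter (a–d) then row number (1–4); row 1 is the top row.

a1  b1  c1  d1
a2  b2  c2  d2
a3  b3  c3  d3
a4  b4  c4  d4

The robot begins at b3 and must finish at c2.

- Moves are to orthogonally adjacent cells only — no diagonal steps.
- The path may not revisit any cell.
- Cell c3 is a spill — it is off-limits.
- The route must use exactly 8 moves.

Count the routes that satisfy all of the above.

Need simple routes of exactly 8 moves from b3 to c2 (Manhattan distance 2, so 3 moves are spent on a detour and 3 undoing it).
Enumerating: b3 b2 a2 a1 b1 c1 d1 d2 c2 | b3 b4 a4 a3 a2 a1 b1 b2 c2 | b3 b4 a4 a3 a2 a1 b1 c1 c2 | b3 b4 a4 a3 a2 b2 b1 c1 c2 | b3 b4 c4 d4 d3 d2 d1 c1 c2 | b3 a3 a2 a1 b1 c1 d1 d2 c2 | b3 a3 a2 b2 b1 c1 d1 d2 c2 | b3 a3 a4 b4 c4 d4 d3 d2 c2.
That gives 8 routes.

8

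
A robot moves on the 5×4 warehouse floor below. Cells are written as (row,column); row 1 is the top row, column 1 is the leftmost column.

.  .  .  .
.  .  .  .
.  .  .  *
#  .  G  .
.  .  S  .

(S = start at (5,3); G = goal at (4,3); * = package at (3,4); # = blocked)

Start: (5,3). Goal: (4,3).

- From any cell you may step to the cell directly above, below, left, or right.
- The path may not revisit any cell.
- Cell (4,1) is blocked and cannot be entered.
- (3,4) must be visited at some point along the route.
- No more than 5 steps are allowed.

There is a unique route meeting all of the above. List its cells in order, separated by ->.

The 5-move cap with required stops at (3,4) leaves no slack for detours.
Route from (5,3): right 1 to (5,4), up 2 to (3,4), left 1 to (3,3), down 1 to (4,3) — 5 moves in all.
Check: all required cells visited; 5 ≤ 5 moves.

(5,3) -> (5,4) -> (4,4) -> (3,4) -> (3,3) -> (4,3)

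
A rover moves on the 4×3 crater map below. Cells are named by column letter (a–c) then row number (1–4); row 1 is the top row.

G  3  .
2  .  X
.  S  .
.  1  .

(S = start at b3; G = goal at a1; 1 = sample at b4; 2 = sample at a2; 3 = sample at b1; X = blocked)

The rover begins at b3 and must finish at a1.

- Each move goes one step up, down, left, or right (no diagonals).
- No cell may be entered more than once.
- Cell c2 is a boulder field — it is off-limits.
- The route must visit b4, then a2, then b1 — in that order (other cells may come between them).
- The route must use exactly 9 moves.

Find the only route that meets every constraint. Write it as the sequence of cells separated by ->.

The waypoints must appear in the order b4, a2, b1, with no cell reused.
Route from b3: right to c3, down to c4, 2× left (reaching a4), 2× up (reaching a2), right to b2, up to b1, left to a1 — 9 moves in all.
Check: order respected (1 at step 3, 2 at step 6, 3 at step 8); 9 moves as required.

b3 -> c3 -> c4 -> b4 -> a4 -> a3 -> a2 -> b2 -> b1 -> a1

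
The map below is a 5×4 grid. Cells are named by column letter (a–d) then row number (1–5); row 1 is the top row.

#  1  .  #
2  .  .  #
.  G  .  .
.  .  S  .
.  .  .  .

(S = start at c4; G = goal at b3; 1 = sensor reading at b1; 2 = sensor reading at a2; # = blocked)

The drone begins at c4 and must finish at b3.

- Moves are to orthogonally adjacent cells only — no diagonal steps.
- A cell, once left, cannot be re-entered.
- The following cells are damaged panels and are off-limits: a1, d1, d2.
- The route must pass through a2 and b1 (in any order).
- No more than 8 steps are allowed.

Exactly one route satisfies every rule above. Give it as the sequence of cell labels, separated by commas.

The budget equals the shortest possible length, so every move has to be on a shortest route through the required cells.
Route from c4: up 3 to c1, left 1 to b1, down 1 to b2, left 1 to a2, down 1 to a3, right 1 to b3 — 8 moves in all.
Check: all required cells visited; 8 ≤ 8 moves.

c4, c3, c2, c1, b1, b2, a2, a3, b3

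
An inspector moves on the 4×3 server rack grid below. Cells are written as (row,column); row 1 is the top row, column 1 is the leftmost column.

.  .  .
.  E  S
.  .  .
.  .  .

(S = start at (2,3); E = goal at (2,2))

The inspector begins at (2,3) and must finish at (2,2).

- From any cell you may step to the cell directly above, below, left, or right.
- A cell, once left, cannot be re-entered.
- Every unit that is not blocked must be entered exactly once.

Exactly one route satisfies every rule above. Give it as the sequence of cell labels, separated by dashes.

Need to visit all 12 open cells exactly once, starting at (2,3) and ending at (2,2).
Cell (1,3) has only two open neighbours ((2,3) and (1,2)), so the path must pass straight through it: one of those is the cell it's entered from and the other is where it exits.
Route from (2,3): up 1 to (1,3), left 2 to (1,1), down 3 to (4,1), right 2 to (4,3), up 1 to (3,3), left 1 to (3,2), up 1 to (2,2) — 11 moves in all.
Check: all 12 open cells covered.

(2,3) - (1,3) - (1,2) - (1,1) - (2,1) - (3,1) - (4,1) - (4,2) - (4,3) - (3,3) - (3,2) - (2,2)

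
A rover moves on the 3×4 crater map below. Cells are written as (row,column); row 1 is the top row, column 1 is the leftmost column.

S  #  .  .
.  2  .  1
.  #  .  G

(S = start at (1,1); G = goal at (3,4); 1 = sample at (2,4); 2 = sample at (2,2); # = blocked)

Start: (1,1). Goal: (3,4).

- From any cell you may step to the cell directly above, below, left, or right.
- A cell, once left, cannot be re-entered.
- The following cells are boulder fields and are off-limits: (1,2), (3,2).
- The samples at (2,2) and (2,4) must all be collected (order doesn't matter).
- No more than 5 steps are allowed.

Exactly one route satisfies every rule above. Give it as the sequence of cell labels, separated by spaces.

(1,1) (2,1) (2,2) (2,3) (2,4) (3,4)

Any route must reach (2,2) and (2,4) and still end at (3,4) within 5 moves, so the order of the required stops is forced.
Route from (1,1): down to (2,1), 3× right (reaching (2,4)), down to (3,4) — 5 moves in all.
Check: all required cells visited; 5 ≤ 5 moves.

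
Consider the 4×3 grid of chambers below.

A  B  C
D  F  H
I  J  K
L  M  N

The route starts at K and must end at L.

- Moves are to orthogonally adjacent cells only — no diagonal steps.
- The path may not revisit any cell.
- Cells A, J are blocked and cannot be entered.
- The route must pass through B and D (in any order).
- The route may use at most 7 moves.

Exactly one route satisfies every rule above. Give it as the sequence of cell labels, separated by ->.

The 7-move cap with required stops at B, D leaves no slack for detours.
Route from K: up 2 to C, left 1 to B, down 1 to F, left 1 to D, down 2 to L — 7 moves in all.
Check: all required cells visited; 7 ≤ 7 moves.

K -> H -> C -> B -> F -> D -> I -> L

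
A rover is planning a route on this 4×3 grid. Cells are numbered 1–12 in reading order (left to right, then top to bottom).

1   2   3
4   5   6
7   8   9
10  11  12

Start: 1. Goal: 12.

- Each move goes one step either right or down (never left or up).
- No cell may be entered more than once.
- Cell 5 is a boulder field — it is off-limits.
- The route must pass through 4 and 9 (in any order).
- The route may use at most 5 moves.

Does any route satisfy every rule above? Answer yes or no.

yes

One route that works: 1 → 4 → 7 → 8 → 9 → 12.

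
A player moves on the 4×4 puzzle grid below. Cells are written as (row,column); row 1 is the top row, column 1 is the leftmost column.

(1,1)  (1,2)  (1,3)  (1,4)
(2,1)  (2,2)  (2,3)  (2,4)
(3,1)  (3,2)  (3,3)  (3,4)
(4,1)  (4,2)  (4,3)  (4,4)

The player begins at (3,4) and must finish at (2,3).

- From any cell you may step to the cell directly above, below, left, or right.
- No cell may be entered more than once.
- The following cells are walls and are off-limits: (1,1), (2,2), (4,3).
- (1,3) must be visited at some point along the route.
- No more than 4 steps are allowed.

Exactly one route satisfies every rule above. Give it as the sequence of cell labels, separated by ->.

The 4-move cap with required stops at (1,3) leaves no slack for detours.
Route from (3,4): 2× up (reaching (1,4)), left to (1,3), down to (2,3) — 4 moves in all.
Check: all required cells visited; 4 ≤ 4 moves.

(3,4) -> (2,4) -> (1,4) -> (1,3) -> (2,3)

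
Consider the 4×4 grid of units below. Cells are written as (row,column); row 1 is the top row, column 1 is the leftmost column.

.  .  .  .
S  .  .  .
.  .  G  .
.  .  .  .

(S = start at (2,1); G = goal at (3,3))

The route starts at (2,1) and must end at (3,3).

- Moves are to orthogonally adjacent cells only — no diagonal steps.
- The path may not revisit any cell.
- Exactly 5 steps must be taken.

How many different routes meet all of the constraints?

Need simple routes of exactly 5 moves from (2,1) to (3,3) (Manhattan distance 3, so 1 moves are spent on a detour and 1 undoing it).
Branch systematically from the start, pruning whenever the remaining move budget drops below the Manhattan distance to (3,3) or differs from it in parity. Grouping the completions by first move — via (1,1): 3; via (3,1): 4; via (2,2): 3 — and summing: 3 + 4 + 3 = 10.
That gives 10 routes.

10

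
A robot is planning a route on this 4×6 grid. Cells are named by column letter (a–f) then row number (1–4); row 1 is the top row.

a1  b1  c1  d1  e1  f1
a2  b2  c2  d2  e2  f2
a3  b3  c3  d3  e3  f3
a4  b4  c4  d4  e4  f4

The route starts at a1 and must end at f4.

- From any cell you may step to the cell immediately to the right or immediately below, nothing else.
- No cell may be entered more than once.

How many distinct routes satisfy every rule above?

56

A right/down-only route from a1 to f4 makes exactly 3 down-moves and 5 right-moves in some order.
With no other constraints that would be C(8,3) = 56 routes.
That gives 56 routes.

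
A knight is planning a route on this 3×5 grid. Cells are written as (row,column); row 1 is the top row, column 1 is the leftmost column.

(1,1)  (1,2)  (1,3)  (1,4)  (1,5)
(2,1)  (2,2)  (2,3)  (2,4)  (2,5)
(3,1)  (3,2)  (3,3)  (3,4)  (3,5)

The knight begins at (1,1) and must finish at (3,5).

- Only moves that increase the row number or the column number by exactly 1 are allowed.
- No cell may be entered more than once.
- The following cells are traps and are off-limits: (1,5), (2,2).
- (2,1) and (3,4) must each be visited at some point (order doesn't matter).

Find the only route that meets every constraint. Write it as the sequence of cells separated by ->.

Moves only go right or down, so the column and row indices never decrease.
Route from (1,1): 2× down (reaching (3,1)), 4× right (reaching (3,5)) — 6 moves in all.
Check: all required cells visited.

(1,1) -> (2,1) -> (3,1) -> (3,2) -> (3,3) -> (3,4) -> (3,5)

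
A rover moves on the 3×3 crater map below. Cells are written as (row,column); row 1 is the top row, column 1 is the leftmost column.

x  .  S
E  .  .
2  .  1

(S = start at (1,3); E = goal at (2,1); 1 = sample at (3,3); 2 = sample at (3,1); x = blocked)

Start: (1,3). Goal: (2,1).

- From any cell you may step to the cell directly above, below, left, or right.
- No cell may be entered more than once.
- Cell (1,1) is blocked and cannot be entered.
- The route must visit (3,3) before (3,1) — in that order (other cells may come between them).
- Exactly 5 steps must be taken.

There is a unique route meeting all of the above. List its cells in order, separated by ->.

The waypoints must appear in the order (3,3), (3,1), with no cell reused.
Route from (1,3): 2× down (reaching (3,3)), 2× left (reaching (3,1)), up to (2,1) — 5 moves in all.
Check: order respected (1 at step 2, 2 at step 4); 5 moves as required.

(1,3) -> (2,3) -> (3,3) -> (3,2) -> (3,1) -> (2,1)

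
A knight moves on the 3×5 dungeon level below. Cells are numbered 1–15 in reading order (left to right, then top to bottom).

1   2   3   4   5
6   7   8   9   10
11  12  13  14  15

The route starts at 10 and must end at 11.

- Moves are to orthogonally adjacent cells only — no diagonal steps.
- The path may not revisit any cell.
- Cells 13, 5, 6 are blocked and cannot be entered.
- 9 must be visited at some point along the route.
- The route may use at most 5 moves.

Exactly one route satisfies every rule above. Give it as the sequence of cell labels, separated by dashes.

10 - 9 - 8 - 7 - 12 - 11

The 5-move cap with required stops at 9 leaves no slack for detours.
Route from 10: 3× left (reaching 7), down to 12, left to 11 — 5 moves in all.
Check: all required cells visited; 5 ≤ 5 moves.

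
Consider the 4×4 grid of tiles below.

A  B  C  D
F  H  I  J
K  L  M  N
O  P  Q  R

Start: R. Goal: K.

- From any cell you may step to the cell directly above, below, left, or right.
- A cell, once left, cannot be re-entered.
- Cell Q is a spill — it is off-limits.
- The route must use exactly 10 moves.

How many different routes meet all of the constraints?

16

Need simple routes of exactly 10 moves from R to K (Manhattan distance 4, so 3 moves are spent on a detour and 3 undoing it).
Branch systematically from the start, pruning whenever the remaining move budget drops below the Manhattan distance to K or differs from it in parity. Every completion starts via N: 16.
That gives 16 routes.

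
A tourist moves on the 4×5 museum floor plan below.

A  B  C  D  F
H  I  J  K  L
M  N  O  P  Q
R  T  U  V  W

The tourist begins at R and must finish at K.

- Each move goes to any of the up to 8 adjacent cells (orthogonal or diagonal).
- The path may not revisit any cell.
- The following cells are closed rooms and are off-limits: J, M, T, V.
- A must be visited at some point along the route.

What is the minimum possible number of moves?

Any route passes through A somewhere between R and K. Summing Chebyshev distances along the two legs (R → A → K) gives a lower bound of 3 + 3 = 6 moves.
A route of 6 moves achieves this: R → N → H → A → B → C → K.
Since 6 matches the lower bound, it is optimal.

6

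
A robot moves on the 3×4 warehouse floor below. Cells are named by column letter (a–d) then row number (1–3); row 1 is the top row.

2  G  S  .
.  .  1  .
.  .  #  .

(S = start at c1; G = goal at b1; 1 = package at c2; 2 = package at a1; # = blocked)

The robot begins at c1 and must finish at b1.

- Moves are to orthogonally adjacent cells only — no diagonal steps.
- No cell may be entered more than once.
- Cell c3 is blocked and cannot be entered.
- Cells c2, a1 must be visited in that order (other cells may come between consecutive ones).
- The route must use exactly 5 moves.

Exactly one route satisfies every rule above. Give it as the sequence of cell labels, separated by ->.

The waypoints must appear in the order c2, a1, with no cell reused.
Route from c1: down to c2, 2× left (reaching a2), up to a1, right to b1 — 5 moves in all.
Check: order respected (1 at step 1, 2 at step 4); 5 moves as required.

c1 -> c2 -> b2 -> a2 -> a1 -> b1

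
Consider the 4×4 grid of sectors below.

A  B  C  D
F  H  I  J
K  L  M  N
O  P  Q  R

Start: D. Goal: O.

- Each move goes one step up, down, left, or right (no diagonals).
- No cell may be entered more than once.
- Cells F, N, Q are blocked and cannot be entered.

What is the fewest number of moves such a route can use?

6

The Manhattan distance from D to O is |1−4| + |4−1| = 6, so at least 6 moves are needed.
A route of 6 moves achieves this: D → J → I → M → L → P → O.
Since 6 matches the lower bound, it is optimal.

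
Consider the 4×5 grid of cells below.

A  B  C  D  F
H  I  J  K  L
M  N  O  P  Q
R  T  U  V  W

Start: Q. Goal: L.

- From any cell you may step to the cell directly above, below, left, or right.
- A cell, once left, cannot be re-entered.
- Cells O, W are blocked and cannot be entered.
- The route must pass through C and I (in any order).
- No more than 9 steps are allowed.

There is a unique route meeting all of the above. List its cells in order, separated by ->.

Q -> P -> K -> J -> I -> B -> C -> D -> F -> L

The 9-move cap with required stops at C, I leaves no slack for detours.
Route from Q: left to P, up to K, 2× left (reaching I), up to B, 3× right (reaching F), down to L — 9 moves in all.
Check: all required cells visited; 9 ≤ 9 moves.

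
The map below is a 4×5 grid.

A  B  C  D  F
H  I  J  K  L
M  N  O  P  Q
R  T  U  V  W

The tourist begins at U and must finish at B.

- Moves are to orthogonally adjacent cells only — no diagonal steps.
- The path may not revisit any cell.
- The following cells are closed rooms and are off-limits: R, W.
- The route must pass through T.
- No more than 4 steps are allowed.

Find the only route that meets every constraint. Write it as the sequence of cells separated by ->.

Any route must reach T and still end at B within 4 moves, so the order of the required stops is forced.
Route from U: left 1 to T, up 3 to B — 4 moves in all.
Check: all required cells visited; 4 ≤ 4 moves.

U -> T -> N -> I -> B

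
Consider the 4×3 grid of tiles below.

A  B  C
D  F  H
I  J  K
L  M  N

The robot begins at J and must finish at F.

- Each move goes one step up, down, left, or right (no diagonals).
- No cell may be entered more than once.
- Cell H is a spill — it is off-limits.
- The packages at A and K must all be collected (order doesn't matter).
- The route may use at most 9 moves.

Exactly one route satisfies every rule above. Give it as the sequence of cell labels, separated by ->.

J -> K -> N -> M -> L -> I -> D -> A -> B -> F

Any route must reach A and K and still end at F within 9 moves, so the order of the required stops is forced.
Route from J: right to K, down to N, 2× left (reaching L), 3× up (reaching A), right to B, down to F — 9 moves in all.
Check: all required cells visited; 9 ≤ 9 moves.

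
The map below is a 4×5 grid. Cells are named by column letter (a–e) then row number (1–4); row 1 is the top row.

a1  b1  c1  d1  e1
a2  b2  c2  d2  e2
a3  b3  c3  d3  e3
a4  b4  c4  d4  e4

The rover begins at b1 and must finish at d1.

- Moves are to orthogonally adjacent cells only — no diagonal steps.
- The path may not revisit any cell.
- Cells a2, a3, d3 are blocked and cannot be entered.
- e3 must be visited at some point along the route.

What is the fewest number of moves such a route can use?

10

Any route passes through e3 somewhere between b1 and d1. Summing Manhattan distances along the two legs (b1 → e3 → d1) gives a lower bound of 5 + 3 = 8 moves.
The shortest route satisfying every rule uses 10 moves: b1 → b2 → b3 → b4 → c4 → d4 → e4 → e3 → e2 → e1 → d1.
The bound of 8 isn't tight here; checking systematically, no route of length 8 through 9 satisfies every constraint, so 10 is the minimum.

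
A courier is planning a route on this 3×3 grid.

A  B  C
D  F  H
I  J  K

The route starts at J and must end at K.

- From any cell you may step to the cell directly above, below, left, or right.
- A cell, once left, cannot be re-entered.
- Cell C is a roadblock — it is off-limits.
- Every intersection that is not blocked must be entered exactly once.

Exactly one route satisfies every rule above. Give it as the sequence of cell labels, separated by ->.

Need to visit all 8 open cells exactly once, starting at J and ending at K.
Cell I has only two open neighbours (D and J), so the path must pass straight through it: one of those is the cell it's entered from and the other is where it exits.
Route from J: left 1 to I, up 2 to A, right 1 to B, down 1 to F, right 1 to H, down 1 to K — 7 moves in all.
Check: all 8 open cells covered.

J -> I -> D -> A -> B -> F -> H -> K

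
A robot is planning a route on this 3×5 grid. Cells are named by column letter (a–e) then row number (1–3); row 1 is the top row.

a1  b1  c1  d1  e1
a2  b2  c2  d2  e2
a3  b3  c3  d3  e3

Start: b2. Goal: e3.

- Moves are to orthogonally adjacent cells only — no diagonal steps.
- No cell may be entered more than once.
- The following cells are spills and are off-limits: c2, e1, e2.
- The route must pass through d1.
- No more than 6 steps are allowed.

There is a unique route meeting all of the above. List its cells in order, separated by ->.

b2 -> b1 -> c1 -> d1 -> d2 -> d3 -> e3

The budget equals the shortest possible length, so every move has to be on a shortest route through the required cells.
Route from b2: up 1 to b1, right 2 to d1, down 2 to d3, right 1 to e3 — 6 moves in all.
Check: all required cells visited; 6 ≤ 6 moves.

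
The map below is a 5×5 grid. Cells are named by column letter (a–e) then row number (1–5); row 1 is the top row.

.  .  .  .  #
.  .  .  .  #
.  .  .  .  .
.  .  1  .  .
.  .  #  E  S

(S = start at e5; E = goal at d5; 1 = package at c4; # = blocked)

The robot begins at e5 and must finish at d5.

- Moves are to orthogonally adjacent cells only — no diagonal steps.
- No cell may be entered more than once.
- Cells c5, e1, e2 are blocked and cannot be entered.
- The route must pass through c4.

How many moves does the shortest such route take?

Any route passes through c4 somewhere between e5 and d5. Summing Manhattan distances along the two legs (e5 → c4 → d5) gives a lower bound of 3 + 2 = 5 moves.
The shortest route satisfying every rule uses 7 moves: e5 → e4 → e3 → d3 → c3 → c4 → d4 → d5.
The no-revisit rule (legs can't share cells) pushes the minimum above the 5-move bound; an exhaustive check rules out every length from 5 to 6, leaving 7 as the minimum.

7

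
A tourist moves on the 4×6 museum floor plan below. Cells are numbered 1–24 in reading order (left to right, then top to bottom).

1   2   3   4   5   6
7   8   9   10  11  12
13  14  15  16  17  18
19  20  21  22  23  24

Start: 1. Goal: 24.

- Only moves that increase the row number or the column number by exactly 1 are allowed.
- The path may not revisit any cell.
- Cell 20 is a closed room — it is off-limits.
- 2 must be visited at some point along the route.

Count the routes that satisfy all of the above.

A right/down-only route from 1 to 24 makes exactly 3 down-moves and 5 right-moves in some order.
With no other constraints that would be C(8,3) = 56 routes.
Split at 2 and multiply the segment counts (each segment already excludes blocked cells): 1→2: 1; 2→24: 34; product = 34.
That gives 34 routes.

34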